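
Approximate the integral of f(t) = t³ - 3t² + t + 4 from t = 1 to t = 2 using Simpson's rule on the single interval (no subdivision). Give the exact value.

2.25

S = (b−a)/6 · [f(1) + 4f(1.5) + f(2)] = 0.166667·[3 + 4·2.125 + 2] = 2.25.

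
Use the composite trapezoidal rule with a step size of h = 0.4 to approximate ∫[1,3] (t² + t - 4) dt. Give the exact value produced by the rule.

4.72

h = (3 − 1)/5 = 0.4.
Nodes t₀,…,t₅ = 1, 1.4, 1.8, 2.2, 2.6, 3.
f(t) = t² + t - 4: f₀=-2, f₁=-0.64, f₂=1.04, f₃=3.04, f₄=5.36, f₅=8.
(h/2)·[f₀ + 2f₁ + 2f₂ + 2f₃ + 2f₄ + f₅] = 0.2·(23.6) = 4.72.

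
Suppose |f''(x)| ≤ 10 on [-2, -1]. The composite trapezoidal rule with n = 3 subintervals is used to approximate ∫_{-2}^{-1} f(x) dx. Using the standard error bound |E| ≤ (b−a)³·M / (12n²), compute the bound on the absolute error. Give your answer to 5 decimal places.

0.09259

|E| ≤ (1)³·10 / (12·3²) = 10/108 = 0.09259.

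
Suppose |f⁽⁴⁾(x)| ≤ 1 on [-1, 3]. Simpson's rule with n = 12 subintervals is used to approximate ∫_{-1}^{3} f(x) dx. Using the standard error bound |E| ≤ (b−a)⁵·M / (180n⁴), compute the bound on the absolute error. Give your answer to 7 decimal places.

0.0002743

|E| ≤ (4)⁵·1 / (180·12⁴) = 1024/3732480 = 0.0002743.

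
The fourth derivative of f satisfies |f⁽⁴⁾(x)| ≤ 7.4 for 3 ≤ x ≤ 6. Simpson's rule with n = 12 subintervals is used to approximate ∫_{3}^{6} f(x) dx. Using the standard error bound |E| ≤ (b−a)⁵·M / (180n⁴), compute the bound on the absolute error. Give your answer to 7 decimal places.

0.0004818

|E| ≤ (3)⁵·7.4 / (180·12⁴) = 1798.2/3732480 = 0.0004818.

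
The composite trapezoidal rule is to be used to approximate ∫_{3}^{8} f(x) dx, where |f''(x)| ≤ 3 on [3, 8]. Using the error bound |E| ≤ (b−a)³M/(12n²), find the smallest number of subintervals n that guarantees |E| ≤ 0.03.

Need 375/(12n²) ≤ 0.03.
n² ≥ 375/(12·0.03) = 1041.67 ⇒ n ≥ 32.2749, so the smallest n is 33.

33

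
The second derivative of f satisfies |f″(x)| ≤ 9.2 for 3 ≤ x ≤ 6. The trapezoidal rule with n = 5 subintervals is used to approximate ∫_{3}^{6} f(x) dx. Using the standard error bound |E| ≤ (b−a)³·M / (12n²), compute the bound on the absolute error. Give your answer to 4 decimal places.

|E| ≤ (3)³·9.2 / (12·5²) = 248.4/300 = 0.8280.

0.8280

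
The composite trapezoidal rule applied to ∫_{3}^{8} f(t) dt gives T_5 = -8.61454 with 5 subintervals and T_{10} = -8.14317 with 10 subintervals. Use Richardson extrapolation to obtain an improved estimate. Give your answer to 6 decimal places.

-7.986047

R = (4·T_{10} − T_5) / 3 = (4·(-8.14317) − (-8.61454))/3 = (-23.95814)/3 = -7.986047.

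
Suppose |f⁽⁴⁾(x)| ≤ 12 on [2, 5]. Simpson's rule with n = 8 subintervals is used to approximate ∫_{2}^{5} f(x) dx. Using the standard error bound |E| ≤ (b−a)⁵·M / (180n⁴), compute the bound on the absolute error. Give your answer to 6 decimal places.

0.003955

|E| ≤ (3)⁵·12 / (180·8⁴) = 2916/737280 = 0.003955.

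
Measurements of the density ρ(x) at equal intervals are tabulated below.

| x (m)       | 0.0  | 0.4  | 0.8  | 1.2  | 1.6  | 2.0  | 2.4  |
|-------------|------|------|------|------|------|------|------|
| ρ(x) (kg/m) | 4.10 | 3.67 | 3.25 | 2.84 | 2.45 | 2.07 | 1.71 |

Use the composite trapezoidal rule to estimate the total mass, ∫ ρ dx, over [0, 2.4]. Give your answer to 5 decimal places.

6.87400

h = 0.4, n = 6.
(h/2)·[y₀ + 2y₁ + 2y₂ + 2y₃ + 2y₄ + 2y₅ + y₆] = 0.2·(34.37) = 6.87400.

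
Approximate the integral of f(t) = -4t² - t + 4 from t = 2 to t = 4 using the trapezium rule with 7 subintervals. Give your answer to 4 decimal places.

-72.7755

h = (4 − 2)/7 = 0.285714.
Nodes t₀,…,t₇ = 2, 2.285714, 2.571429, 2.857143, 3.142857, 3.428571, 3.714286, 4.
f(t) = -4t² - t + 4: f₀=-14, f₁=-19.183673, f₂=-25.020408, f₃=-31.510204, f₄=-38.653061, f₅=-46.448980, f₆=-54.897959, f₇=-64.
(h/2)·[f₀ + 2f₁ + 2f₂ + 2f₃ + 2f₄ + 2f₅ + 2f₆ + f₇] = 0.142857·(-509.428571) = -72.7755.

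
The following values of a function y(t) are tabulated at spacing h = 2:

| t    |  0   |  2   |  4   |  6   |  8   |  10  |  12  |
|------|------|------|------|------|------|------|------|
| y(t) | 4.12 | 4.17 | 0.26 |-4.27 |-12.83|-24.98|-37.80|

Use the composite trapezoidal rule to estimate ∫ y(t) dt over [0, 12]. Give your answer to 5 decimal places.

-108.98000

h = 2, n = 6.
(h/2)·[y₀ + 2y₁ + 2y₂ + 2y₃ + 2y₄ + 2y₅ + y₆] = 1·(-108.98) = -108.98000.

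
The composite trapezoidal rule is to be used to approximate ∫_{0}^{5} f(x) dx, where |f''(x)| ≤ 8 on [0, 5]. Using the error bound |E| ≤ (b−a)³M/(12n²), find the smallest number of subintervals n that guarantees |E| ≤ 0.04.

46

Need 1000/(12n²) ≤ 0.04.
n² ≥ 1000/(12·0.04) = 2083.33 ⇒ n ≥ 45.6435, so the smallest n is 46.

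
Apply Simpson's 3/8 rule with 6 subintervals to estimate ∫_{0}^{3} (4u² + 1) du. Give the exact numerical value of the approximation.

39

h = (3 − 0)/6 = 0.5.
Nodes u₀,…,u₆ = 0, 0.5, 1, 1.5, 2, 2.5, 3.
f(u) = 4u² + 1: f₀=1, f₁=2, f₂=5, f₃=10, f₄=17, f₅=26, f₆=37.
(3h/8)·[f₀ + 3f₁ + 3f₂ + 2f₃ + 3f₄ + 3f₅ + f₆] = 0.1875·(208) = 39.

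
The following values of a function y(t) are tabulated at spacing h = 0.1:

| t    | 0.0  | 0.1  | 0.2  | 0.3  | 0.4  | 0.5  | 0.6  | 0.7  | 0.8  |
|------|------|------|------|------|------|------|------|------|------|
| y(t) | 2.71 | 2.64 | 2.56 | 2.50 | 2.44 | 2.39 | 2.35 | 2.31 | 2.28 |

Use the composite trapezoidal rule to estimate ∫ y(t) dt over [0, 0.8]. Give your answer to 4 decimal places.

h = 0.1, n = 8.
(h/2)·[y₀ + 2y₁ + 2y₂ + 2y₃ + 2y₄ + 2y₅ + 2y₆ + 2y₇ + y₈] = 0.05·(39.37) = 1.9685.

1.9685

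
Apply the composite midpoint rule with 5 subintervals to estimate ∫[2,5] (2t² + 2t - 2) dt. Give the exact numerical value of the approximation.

h = (5 − 2)/5 = 0.6.
Midpoints m₁,…,m₅ = 2.3, 2.9, 3.5, 4.1, 4.7.
f(m₁)=13.18, f(m₂)=20.62, f(m₃)=29.5, f(m₄)=39.82, f(m₅)=51.58.
h·[f(m₁) + f(m₂) + f(m₃) + f(m₄) + f(m₅)] = 0.6·(154.7) = 92.82.

92.82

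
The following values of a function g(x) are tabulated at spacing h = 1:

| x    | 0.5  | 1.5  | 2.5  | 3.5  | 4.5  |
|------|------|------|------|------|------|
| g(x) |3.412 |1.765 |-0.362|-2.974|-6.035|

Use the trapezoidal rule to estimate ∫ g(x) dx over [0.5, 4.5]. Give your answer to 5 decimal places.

-2.88250

h = 1, n = 4.
(h/2)·[y₀ + 2y₁ + 2y₂ + 2y₃ + y₄] = 0.5·(-5.765) = -2.88250.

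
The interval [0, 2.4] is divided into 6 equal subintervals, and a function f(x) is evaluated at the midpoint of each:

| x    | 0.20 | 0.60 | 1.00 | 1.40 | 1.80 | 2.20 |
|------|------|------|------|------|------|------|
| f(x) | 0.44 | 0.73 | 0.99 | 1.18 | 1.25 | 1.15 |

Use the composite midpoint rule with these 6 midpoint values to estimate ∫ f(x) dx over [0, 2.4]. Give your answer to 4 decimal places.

2.2960

h = 0.4, n = 6.
h·[y(m₁) + y(m₂) + y(m₃) + y(m₄) + y(m₅) + y(m₆)] = 0.4·(5.74) = 2.2960.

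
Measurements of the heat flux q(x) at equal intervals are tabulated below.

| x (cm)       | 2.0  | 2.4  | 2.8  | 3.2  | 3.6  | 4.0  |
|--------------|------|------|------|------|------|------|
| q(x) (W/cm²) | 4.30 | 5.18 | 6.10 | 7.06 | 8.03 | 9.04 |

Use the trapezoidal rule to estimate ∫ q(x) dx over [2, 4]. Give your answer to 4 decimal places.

h = 0.4, n = 5.
(h/2)·[y₀ + 2y₁ + 2y₂ + 2y₃ + 2y₄ + y₅] = 0.2·(66.08) = 13.2160.

13.2160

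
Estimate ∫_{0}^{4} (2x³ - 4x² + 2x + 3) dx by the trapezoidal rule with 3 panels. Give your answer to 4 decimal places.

80.1481

h = (4 − 0)/3 = 1.333333.
Nodes x₀,…,x₃ = 0, 1.333333, 2.666667, 4.
f(x) = 2x³ - 4x² + 2x + 3: f₀=3, f₁=3.296296, f₂=17.814815, f₃=75.
(h/2)·[f₀ + 2f₁ + 2f₂ + f₃] = 0.666667·(120.222222) = 80.1481.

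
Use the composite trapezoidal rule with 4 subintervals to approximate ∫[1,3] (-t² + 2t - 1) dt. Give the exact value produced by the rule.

h = (3 − 1)/4 = 0.5.
Nodes t₀,…,t₄ = 1, 1.5, 2, 2.5, 3.
f(t) = -t² + 2t - 1: f₀=0, f₁=-0.25, f₂=-1, f₃=-2.25, f₄=-4.
(h/2)·[f₀ + 2f₁ + 2f₂ + 2f₃ + f₄] = 0.25·(-11) = -2.75.

-2.75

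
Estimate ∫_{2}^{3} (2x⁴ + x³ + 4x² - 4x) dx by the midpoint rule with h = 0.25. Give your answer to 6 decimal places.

115.527832

h = (3 − 2)/4 = 0.25.
Midpoints m₁,…,m₄ = 2.125, 2.375, 2.625, 2.875.
f(m₁)=59.93994140625, f(m₂)=90.09228515625, f(m₃)=130.11181640625, f(m₄)=181.96728515625.
h·[f(m₁) + f(m₂) + f(m₃) + f(m₄)] = 0.25·(462.111328125) = 115.527832.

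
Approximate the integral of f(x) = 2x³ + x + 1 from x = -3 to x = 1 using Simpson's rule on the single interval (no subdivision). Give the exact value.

-40

S = (b−a)/6 · [f(-3) + 4f(-1) + f(1)] = 0.666667·[(-56) + 4·(-2) + 4] = -40.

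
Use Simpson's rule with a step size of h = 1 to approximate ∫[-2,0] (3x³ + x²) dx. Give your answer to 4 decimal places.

h = (0 − (-2))/2 = 1.
Nodes x₀,…,x₂ = -2, -1, 0.
f(x) = 3x³ + x²: f₀=-20, f₁=-2, f₂=0.
(h/3)·[f₀ + 4f₁ + f₂] = 0.333333·(-28) = -9.3333.

-9.3333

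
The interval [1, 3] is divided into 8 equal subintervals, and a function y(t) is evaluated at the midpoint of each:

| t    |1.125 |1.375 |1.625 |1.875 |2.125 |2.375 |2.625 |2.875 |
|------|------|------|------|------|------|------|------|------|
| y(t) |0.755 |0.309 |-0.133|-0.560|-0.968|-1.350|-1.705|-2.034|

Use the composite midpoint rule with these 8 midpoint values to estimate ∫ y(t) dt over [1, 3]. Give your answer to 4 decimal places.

-1.4215

h = 0.25, n = 8.
h·[y(m₁) + y(m₂) + y(m₃) + y(m₄) + y(m₅) + y(m₆) + y(m₇) + y(m₈)] = 0.25·(-5.686) = -1.4215.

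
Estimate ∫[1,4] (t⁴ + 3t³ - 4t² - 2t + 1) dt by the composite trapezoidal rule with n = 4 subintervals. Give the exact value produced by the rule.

h = (4 − 1)/4 = 0.75.
Nodes t₀,…,t₄ = 1, 1.75, 2.5, 3.25, 4.
f(t) = t⁴ + 3t³ - 4t² - 2t + 1: f₀=-1, f₁=10.70703125, f₂=56.9375, f₃=166.80078125, f₄=377.
(h/2)·[f₀ + 2f₁ + 2f₂ + 2f₃ + f₄] = 0.375·(844.890625) = 316.833984375.

316.833984375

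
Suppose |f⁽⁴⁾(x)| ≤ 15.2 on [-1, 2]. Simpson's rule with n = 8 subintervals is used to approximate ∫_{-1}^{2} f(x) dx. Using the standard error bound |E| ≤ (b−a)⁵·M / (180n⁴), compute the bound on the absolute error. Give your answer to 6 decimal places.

|E| ≤ (3)⁵·15.2 / (180·8⁴) = 3693.6/737280 = 0.005010.

0.005010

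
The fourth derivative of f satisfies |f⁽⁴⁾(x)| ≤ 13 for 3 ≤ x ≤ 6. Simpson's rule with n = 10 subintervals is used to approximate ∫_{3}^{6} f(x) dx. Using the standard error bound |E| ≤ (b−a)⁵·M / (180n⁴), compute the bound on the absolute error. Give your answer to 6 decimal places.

|E| ≤ (3)⁵·13 / (180·10⁴) = 3159/1800000 = 0.001755.

0.001755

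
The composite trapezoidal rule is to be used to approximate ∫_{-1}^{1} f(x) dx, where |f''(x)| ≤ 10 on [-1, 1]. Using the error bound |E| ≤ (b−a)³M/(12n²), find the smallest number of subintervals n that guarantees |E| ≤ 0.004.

41

Need 80/(12n²) ≤ 0.004.
n² ≥ 80/(12·0.004) = 1666.67 ⇒ n ≥ 40.8248, so the smallest n is 41.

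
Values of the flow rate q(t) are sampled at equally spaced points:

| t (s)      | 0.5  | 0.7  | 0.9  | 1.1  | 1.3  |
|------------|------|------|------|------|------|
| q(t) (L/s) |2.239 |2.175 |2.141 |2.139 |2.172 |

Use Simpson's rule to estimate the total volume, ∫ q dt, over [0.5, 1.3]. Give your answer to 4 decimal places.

1.7299

h = 0.2, n = 4.
(h/3)·[y₀ + 4y₁ + 2y₂ + 4y₃ + y₄] = 0.066667·(25.949) = 1.7299.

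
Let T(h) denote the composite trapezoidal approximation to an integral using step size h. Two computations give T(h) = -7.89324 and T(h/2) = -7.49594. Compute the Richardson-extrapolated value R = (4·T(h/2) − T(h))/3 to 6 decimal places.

-7.363507

R = (4·T(h/2) − T(h)) / 3 = (4·(-7.49594) − (-7.89324))/3 = (-22.09052)/3 = -7.363507.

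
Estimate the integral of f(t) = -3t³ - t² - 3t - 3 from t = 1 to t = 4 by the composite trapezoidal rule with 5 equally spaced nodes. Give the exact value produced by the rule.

-250.359375

h = (4 − 1)/4 = 0.75.
Nodes t₀,…,t₄ = 1, 1.75, 2.5, 3.25, 4.
f(t) = -3t³ - t² - 3t - 3: f₀=-10, f₁=-27.390625, f₂=-63.625, f₃=-126.296875, f₄=-223.
(h/2)·[f₀ + 2f₁ + 2f₂ + 2f₃ + f₄] = 0.375·(-667.625) = -250.359375.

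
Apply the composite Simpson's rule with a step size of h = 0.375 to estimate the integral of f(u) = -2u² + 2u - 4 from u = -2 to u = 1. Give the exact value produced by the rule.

-21

h = (1 − (-2))/8 = 0.375.
Nodes u₀,…,u₈ = -2, -1.625, -1.25, -0.875, -0.5, -0.125, 0.25, 0.625, 1.
f(u) = -2u² + 2u - 4: f₀=-16, f₁=-12.53125, f₂=-9.625, f₃=-7.28125, f₄=-5.5, f₅=-4.28125, f₆=-3.625, f₇=-3.53125, f₈=-4.
(h/3)·[f₀ + 4f₁ + 2f₂ + 4f₃ + 2f₄ + 4f₅ + 2f₆ + 4f₇ + f₈] = 0.125·(-168) = -21.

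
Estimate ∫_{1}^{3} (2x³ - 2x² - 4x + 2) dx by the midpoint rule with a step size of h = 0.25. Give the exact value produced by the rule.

h = (3 − 1)/8 = 0.25.
Midpoints m₁,…,m₈ = 1.125, 1.375, 1.625, 1.875, 2.125, 2.375, 2.625, 2.875.
f(m₁)=-2.18359375, f(m₂)=-2.08203125, f(m₃)=-1.19921875, f(m₄)=0.65234375, f(m₅)=3.66015625, f(m₆)=8.01171875, f(m₇)=13.89453125, f(m₈)=21.49609375.
h·[f(m₁) + f(m₂) + f(m₃) + f(m₄) + f(m₅) + f(m₆) + f(m₇) + f(m₈)] = 0.25·(42.25) = 10.5625.

10.5625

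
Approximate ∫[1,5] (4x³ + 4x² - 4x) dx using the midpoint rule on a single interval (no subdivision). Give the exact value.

528

M = (b−a)·f(3) = 4·(132) = 528.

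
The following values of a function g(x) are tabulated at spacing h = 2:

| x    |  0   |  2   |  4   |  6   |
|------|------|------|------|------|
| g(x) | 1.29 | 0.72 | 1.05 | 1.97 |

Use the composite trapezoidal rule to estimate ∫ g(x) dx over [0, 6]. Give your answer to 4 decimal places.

6.8000

h = 2, n = 3.
(h/2)·[y₀ + 2y₁ + 2y₂ + y₃] = 1·(6.80) = 6.8000.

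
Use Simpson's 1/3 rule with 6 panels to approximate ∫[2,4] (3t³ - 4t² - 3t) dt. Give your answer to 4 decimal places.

87.3333

h = (4 − 2)/6 = 0.333333.
Nodes t₀,…,t₆ = 2, 2.333333, 2.666667, 3, 3.333333, 3.666667, 4.
f(t) = 3t³ - 4t² - 3t: f₀=2, f₁=9.333333, f₂=20.444444, f₃=36, f₄=56.666667, f₅=83.111111, f₆=116.
(h/3)·[f₀ + 4f₁ + 2f₂ + 4f₃ + 2f₄ + 4f₅ + f₆] = 0.111111·(786) = 87.3333.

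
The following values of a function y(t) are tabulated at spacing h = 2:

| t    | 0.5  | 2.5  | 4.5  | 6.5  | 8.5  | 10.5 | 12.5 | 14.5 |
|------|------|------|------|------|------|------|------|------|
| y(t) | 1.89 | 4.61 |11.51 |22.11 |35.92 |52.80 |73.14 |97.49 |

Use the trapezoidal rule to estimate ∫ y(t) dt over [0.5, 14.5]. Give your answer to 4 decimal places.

499.5600

h = 2, n = 7.
(h/2)·[y₀ + 2y₁ + 2y₂ + 2y₃ + 2y₄ + 2y₅ + 2y₆ + y₇] = 1·(499.56) = 499.5600.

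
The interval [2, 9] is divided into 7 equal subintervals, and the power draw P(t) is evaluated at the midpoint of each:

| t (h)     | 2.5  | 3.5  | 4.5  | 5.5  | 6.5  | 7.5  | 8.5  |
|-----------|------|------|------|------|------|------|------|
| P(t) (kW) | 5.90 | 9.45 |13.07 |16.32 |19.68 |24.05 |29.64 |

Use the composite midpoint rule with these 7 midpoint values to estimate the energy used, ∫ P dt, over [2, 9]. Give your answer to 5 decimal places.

118.11000

h = 1, n = 7.
h·[y(m₁) + y(m₂) + y(m₃) + y(m₄) + y(m₅) + y(m₆) + y(m₇)] = 1·(118.11) = 118.11000.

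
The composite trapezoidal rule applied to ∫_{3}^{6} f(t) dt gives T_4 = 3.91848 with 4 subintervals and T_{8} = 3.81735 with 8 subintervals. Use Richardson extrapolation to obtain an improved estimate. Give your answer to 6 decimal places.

R = (4·T_{8} − T_4) / 3 = (4·3.81735 − 3.91848)/3 = (11.35092)/3 = 3.783640.

3.783640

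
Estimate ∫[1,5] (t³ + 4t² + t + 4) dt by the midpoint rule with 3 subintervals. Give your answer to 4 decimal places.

341.6296

h = (5 − 1)/3 = 1.333333.
Midpoints m₁,…,m₃ = 1.666667, 3, 4.333333.
f(m₁)=21.407407, f(m₂)=70, f(m₃)=164.814815.
h·[f(m₁) + f(m₂) + f(m₃)] = 1.333333·(256.222222) = 341.6296.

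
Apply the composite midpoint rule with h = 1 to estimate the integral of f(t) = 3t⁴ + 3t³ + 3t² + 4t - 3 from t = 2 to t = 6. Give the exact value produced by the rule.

h = (6 − 2)/4 = 1.
Midpoints m₁,…,m₄ = 2.5, 3.5, 4.5, 5.5.
f(m₁)=189.8125, f(m₂)=626.5625, f(m₃)=1579.3125, f(m₄)=3354.0625.
h·[f(m₁) + f(m₂) + f(m₃) + f(m₄)] = 1·(5749.75) = 5749.75.

5749.75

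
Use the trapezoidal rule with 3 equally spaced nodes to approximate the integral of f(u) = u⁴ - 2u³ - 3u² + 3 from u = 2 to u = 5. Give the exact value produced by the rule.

h = (5 − 2)/2 = 1.5.
Nodes u₀,…,u₂ = 2, 3.5, 5.
f(u) = u⁴ - 2u³ - 3u² + 3: f₀=-9, f₁=30.5625, f₂=303.
(h/2)·[f₀ + 2f₁ + f₂] = 0.75·(355.125) = 266.34375.

266.34375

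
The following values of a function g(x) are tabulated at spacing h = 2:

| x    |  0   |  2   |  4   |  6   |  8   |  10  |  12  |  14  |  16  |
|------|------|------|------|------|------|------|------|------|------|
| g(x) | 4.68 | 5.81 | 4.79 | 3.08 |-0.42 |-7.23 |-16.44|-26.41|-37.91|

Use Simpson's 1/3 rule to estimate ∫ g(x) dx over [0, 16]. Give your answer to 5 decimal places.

h = 2, n = 8.
(h/3)·[y₀ + 4y₁ + 2y₂ + 4y₃ + 2y₄ + 4y₅ + 2y₆ + 4y₇ + y₈] = 0.666667·(-156.37) = -104.24667.

-104.24667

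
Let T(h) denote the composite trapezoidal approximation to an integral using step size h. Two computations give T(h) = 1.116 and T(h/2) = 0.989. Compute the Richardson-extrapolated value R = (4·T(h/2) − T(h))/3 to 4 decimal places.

R = (4·T(h/2) − T(h)) / 3 = (4·0.989 − 1.116)/3 = (2.840)/3 = 0.9467.

0.9467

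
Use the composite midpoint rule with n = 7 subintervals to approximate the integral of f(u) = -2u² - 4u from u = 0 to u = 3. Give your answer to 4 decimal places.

-35.9082

h = (3 − 0)/7 = 0.428571.
Midpoints m₁,…,m₇ = 0.214286, 0.642857, 1.071429, 1.5, 1.928571, 2.357143, 2.785714.
f(m₁)=-0.948980, f(m₂)=-3.397959, f(m₃)=-6.581633, f(m₄)=-10.5, f(m₅)=-15.153061, f(m₆)=-20.540816, f(m₇)=-26.663265.
h·[f(m₁) + f(m₂) + f(m₃) + f(m₄) + f(m₅) + f(m₆) + f(m₇)] = 0.428571·(-83.785714) = -35.9082.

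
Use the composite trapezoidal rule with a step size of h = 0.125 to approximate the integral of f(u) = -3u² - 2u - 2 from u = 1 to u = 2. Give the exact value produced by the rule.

h = (2 − 1)/8 = 0.125.
Nodes u₀,…,u₈ = 1, 1.125, 1.25, 1.375, 1.5, 1.625, 1.75, 1.875, 2.
f(u) = -3u² - 2u - 2: f₀=-7, f₁=-8.046875, f₂=-9.1875, f₃=-10.421875, f₄=-11.75, f₅=-13.171875, f₆=-14.6875, f₇=-16.296875, f₈=-18.
(h/2)·[f₀ + 2f₁ + 2f₂ + 2f₃ + 2f₄ + 2f₅ + 2f₆ + 2f₇ + f₈] = 0.0625·(-192.125) = -12.0078125.

-12.0078125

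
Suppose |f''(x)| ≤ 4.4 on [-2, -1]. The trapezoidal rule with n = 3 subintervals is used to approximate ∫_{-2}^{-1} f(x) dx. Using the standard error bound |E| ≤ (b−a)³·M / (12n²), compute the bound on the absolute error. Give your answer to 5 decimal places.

|E| ≤ (1)³·4.4 / (12·3²) = 4.4/108 = 0.04074.

0.04074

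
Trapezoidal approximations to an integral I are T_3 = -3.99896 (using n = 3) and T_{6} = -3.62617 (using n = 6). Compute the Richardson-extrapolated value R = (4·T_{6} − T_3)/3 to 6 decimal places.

-3.501907

R = (4·T_{6} − T_3) / 3 = (4·(-3.62617) − (-3.99896))/3 = (-10.50572)/3 = -3.501907.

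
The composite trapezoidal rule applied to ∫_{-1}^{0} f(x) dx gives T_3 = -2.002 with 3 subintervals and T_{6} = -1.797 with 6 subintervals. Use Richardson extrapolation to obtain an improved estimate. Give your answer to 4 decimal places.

R = (4·T_{6} − T_3) / 3 = (4·(-1.797) − (-2.002))/3 = (-5.186)/3 = -1.7287.

-1.7287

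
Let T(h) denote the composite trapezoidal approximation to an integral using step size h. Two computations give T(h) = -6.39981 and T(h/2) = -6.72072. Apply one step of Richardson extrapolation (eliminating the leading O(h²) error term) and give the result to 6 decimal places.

-6.827690

R = (4·T(h/2) − T(h)) / 3 = (4·(-6.72072) − (-6.39981))/3 = (-20.48307)/3 = -6.827690.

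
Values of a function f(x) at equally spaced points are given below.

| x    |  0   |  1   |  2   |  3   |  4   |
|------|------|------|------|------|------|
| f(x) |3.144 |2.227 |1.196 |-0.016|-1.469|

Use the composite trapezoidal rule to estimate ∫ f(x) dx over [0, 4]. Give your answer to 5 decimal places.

4.24450

h = 1, n = 4.
(h/2)·[y₀ + 2y₁ + 2y₂ + 2y₃ + y₄] = 0.5·(8.489) = 4.24450.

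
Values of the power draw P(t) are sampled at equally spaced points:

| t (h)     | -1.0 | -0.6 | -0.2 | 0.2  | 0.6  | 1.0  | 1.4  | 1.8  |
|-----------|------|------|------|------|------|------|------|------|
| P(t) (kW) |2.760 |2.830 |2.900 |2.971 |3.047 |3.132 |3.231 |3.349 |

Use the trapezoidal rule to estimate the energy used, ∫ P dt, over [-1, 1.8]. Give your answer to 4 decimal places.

8.4662

h = 0.4, n = 7.
(h/2)·[y₀ + 2y₁ + 2y₂ + 2y₃ + 2y₄ + 2y₅ + 2y₆ + y₇] = 0.2·(42.331) = 8.4662.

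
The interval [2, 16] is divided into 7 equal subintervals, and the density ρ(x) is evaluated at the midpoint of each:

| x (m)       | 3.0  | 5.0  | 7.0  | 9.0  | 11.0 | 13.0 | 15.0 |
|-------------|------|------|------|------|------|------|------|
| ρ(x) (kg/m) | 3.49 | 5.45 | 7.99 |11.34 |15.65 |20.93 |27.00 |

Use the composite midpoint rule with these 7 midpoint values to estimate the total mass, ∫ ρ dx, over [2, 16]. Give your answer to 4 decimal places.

h = 2, n = 7.
h·[y(m₁) + y(m₂) + y(m₃) + y(m₄) + y(m₅) + y(m₆) + y(m₇)] = 2·(91.85) = 183.7000.

183.7000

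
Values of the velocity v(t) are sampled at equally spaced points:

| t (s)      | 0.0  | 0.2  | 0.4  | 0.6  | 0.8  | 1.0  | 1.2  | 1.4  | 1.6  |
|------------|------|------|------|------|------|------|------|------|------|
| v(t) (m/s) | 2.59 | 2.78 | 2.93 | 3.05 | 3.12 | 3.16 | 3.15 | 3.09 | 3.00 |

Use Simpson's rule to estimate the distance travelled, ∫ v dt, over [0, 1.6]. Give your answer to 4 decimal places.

h = 0.2, n = 8.
(h/3)·[y₀ + 4y₁ + 2y₂ + 4y₃ + 2y₄ + 4y₅ + 2y₆ + 4y₇ + y₈] = 0.066667·(72.31) = 4.8207.

4.8207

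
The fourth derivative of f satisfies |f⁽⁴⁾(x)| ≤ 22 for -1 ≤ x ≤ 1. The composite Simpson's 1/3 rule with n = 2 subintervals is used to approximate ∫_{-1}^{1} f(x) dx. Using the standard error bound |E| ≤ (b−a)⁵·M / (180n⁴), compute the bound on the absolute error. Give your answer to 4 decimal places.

0.2444

|E| ≤ (2)⁵·22 / (180·2⁴) = 704/2880 = 0.2444.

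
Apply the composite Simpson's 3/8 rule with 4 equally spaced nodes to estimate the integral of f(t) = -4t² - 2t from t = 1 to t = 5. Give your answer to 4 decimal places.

-189.3333

h = (5 − 1)/3 = 1.333333.
Nodes t₀,…,t₃ = 1, 2.333333, 3.666667, 5.
f(t) = -4t² - 2t: f₀=-6, f₁=-26.444444, f₂=-61.111111, f₃=-110.
(3h/8)·[f₀ + 3f₁ + 3f₂ + f₃] = 0.5·(-378.666667) = -189.3333.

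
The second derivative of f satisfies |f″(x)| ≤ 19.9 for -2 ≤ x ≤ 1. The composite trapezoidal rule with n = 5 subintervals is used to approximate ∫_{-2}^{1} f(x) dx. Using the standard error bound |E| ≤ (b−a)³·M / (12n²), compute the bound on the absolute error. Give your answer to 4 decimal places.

|E| ≤ (3)³·19.9 / (12·5²) = 537.3/300 = 1.7910.

1.7910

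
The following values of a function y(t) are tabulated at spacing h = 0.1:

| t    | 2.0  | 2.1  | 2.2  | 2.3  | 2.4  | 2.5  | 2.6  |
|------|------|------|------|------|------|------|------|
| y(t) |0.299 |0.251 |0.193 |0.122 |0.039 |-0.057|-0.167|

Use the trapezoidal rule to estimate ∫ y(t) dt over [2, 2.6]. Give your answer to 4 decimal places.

0.0614

h = 0.1, n = 6.
(h/2)·[y₀ + 2y₁ + 2y₂ + 2y₃ + 2y₄ + 2y₅ + y₆] = 0.05·(1.228) = 0.0614.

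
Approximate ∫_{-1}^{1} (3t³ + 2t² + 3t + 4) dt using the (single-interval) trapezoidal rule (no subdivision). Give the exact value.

12

T = (b−a)/2 · [f(-1) + f(1)] = 1·[0 + 12] = 12.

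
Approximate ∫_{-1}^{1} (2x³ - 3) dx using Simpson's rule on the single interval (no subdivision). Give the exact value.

S = (b−a)/6 · [f(-1) + 4f(0) + f(1)] = 0.333333·[(-5) + 4·(-3) + (-1)] = -6.

-6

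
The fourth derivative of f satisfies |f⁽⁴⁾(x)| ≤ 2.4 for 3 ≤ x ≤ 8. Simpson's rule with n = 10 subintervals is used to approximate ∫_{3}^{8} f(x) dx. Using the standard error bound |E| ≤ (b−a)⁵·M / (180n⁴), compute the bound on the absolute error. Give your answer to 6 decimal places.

0.004167

|E| ≤ (5)⁵·2.4 / (180·10⁴) = 7500/1800000 = 0.004167.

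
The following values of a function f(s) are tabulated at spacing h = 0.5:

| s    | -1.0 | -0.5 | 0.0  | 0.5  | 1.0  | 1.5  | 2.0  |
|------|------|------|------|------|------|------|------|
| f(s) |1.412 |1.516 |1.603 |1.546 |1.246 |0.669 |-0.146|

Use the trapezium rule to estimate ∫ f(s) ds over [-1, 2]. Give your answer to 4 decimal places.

h = 0.5, n = 6.
(h/2)·[y₀ + 2y₁ + 2y₂ + 2y₃ + 2y₄ + 2y₅ + y₆] = 0.25·(14.426) = 3.6065.

3.6065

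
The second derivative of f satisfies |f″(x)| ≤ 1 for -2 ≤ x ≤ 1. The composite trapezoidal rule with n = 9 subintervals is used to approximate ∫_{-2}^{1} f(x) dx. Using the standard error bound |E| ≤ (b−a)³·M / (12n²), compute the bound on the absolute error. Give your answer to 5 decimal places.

|E| ≤ (3)³·1 / (12·9²) = 27/972 = 0.02778.

0.02778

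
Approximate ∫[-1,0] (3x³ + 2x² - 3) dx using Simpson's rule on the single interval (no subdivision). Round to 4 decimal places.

S = (b−a)/6 · [f(-1) + 4f(-0.5) + f(0)] = 0.166667·[(-4) + 4·(-2.875) + (-3)] = -3.0833.

-3.0833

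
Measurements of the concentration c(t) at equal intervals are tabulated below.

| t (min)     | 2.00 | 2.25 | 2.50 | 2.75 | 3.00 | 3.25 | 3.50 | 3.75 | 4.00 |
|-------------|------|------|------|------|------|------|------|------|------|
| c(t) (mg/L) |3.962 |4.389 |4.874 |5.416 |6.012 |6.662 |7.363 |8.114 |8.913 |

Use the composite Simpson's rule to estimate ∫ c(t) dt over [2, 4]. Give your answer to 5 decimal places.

h = 0.25, n = 8.
(h/3)·[y₀ + 4y₁ + 2y₂ + 4y₃ + 2y₄ + 4y₅ + 2y₆ + 4y₇ + y₈] = 0.083333·(147.697) = 12.30808.

12.30808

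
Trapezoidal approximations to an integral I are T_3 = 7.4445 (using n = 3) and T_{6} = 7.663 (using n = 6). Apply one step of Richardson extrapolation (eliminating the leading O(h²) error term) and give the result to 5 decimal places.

R = (4·T_{6} − T_3) / 3 = (4·7.663 − 7.4445)/3 = (23.2075)/3 = 7.73583.

7.73583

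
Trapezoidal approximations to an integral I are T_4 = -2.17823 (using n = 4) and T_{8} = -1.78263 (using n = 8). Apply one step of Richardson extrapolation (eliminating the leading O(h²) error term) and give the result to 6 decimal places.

-1.650763

R = (4·T_{8} − T_4) / 3 = (4·(-1.78263) − (-2.17823))/3 = (-4.95229)/3 = -1.650763.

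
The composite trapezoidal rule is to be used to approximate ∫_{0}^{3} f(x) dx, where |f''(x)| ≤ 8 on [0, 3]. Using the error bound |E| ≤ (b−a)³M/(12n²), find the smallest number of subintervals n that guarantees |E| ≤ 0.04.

Need 216/(12n²) ≤ 0.04.
n² ≥ 216/(12·0.04) = 450 ⇒ n ≥ 21.2132, so the smallest n is 22.

22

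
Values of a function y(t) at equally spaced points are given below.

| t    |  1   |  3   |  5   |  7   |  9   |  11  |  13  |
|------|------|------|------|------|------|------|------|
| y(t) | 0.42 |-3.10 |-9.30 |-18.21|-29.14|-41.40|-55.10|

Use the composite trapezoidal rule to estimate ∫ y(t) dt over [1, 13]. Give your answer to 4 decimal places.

h = 2, n = 6.
(h/2)·[y₀ + 2y₁ + 2y₂ + 2y₃ + 2y₄ + 2y₅ + y₆] = 1·(-256.98) = -256.9800.

-256.9800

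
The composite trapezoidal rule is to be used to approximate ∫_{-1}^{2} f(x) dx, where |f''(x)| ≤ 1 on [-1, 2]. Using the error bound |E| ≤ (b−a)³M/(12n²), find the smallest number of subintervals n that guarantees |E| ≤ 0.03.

Need 27/(12n²) ≤ 0.03.
n² ≥ 27/(12·0.03) = 75 ⇒ n ≥ 8.6603, so the smallest n is 9.

9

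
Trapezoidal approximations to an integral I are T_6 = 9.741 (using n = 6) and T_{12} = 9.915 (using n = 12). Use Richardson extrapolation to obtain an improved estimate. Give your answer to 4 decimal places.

9.9730

R = (4·T_{12} − T_6) / 3 = (4·9.915 − 9.741)/3 = (29.919)/3 = 9.9730.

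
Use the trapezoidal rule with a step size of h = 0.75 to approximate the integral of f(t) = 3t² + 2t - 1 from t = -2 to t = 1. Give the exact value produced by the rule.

h = (1 − (-2))/4 = 0.75.
Nodes t₀,…,t₄ = -2, -1.25, -0.5, 0.25, 1.
f(t) = 3t² + 2t - 1: f₀=7, f₁=1.1875, f₂=-1.25, f₃=-0.3125, f₄=4.
(h/2)·[f₀ + 2f₁ + 2f₂ + 2f₃ + f₄] = 0.375·(10.25) = 3.84375.

3.84375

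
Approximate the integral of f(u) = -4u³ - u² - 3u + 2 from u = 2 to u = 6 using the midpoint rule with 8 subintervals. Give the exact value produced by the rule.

-1385.25

h = (6 − 2)/8 = 0.5.
Midpoints m₁,…,m₈ = 2.25, 2.75, 3.25, 3.75, 4.25, 4.75, 5.25, 5.75.
f(m₁)=-55.375, f(m₂)=-97, f(m₃)=-155.625, f(m₄)=-234.25, f(m₅)=-335.875, f(m₆)=-463.5, f(m₇)=-620.125, f(m₈)=-808.75.
h·[f(m₁) + f(m₂) + f(m₃) + f(m₄) + f(m₅) + f(m₆) + f(m₇) + f(m₈)] = 0.5·(-2770.5) = -1385.25.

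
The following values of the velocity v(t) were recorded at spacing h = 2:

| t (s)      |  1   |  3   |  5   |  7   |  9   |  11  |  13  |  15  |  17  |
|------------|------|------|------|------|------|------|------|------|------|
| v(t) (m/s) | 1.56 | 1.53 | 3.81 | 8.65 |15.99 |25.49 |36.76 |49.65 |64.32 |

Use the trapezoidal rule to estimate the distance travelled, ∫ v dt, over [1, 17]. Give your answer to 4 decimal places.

349.6400

h = 2, n = 8.
(h/2)·[y₀ + 2y₁ + 2y₂ + 2y₃ + 2y₄ + 2y₅ + 2y₆ + 2y₇ + y₈] = 1·(349.64) = 349.6400.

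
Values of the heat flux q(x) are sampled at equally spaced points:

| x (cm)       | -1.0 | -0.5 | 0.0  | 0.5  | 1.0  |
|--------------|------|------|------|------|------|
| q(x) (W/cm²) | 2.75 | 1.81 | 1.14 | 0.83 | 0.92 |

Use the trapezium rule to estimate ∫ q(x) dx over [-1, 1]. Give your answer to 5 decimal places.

2.80750

h = 0.5, n = 4.
(h/2)·[y₀ + 2y₁ + 2y₂ + 2y₃ + y₄] = 0.25·(11.23) = 2.80750.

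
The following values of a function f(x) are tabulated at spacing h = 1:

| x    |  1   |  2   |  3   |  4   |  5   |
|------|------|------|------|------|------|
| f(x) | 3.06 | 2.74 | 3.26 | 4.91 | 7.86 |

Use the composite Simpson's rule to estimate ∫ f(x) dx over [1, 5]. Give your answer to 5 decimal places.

16.01333

h = 1, n = 4.
(h/3)·[y₀ + 4y₁ + 2y₂ + 4y₃ + y₄] = 0.333333·(48.04) = 16.01333.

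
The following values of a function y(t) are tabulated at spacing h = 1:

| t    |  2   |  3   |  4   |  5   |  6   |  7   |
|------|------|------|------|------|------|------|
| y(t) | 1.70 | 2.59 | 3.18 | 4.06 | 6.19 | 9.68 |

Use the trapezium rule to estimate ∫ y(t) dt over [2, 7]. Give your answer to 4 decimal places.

h = 1, n = 5.
(h/2)·[y₀ + 2y₁ + 2y₂ + 2y₃ + 2y₄ + y₅] = 0.5·(43.42) = 21.7100.

21.7100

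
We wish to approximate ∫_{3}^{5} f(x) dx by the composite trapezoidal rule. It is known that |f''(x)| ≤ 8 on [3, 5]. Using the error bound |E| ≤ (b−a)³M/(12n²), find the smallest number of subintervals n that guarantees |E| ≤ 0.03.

Need 64/(12n²) ≤ 0.03.
n² ≥ 64/(12·0.03) = 177.778 ⇒ n ≥ 13.3333, so the smallest n is 14.

14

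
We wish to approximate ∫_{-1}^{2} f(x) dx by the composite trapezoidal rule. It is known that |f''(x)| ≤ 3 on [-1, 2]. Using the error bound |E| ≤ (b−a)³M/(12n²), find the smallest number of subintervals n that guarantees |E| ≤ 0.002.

59

Need 81/(12n²) ≤ 0.002.
n² ≥ 81/(12·0.002) = 3375 ⇒ n ≥ 58.0948, so the smallest n is 59.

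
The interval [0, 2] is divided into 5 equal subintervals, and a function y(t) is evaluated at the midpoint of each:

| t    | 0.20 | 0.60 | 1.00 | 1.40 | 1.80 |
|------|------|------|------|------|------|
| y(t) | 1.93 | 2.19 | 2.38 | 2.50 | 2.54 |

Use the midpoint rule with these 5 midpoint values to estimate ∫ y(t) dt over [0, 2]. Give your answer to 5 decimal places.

4.61600

h = 0.4, n = 5.
h·[y(m₁) + y(m₂) + y(m₃) + y(m₄) + y(m₅)] = 0.4·(11.54) = 4.61600.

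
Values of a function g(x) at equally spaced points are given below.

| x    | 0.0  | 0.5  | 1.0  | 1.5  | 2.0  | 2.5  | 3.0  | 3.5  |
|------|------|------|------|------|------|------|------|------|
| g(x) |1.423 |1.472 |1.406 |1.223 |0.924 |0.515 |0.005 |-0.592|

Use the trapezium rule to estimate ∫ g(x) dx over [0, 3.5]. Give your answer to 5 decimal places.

2.98025

h = 0.5, n = 7.
(h/2)·[y₀ + 2y₁ + 2y₂ + 2y₃ + 2y₄ + 2y₅ + 2y₆ + y₇] = 0.25·(11.921) = 2.98025.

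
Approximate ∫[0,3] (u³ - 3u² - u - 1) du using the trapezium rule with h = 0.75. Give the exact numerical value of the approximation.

h = (3 − 0)/4 = 0.75.
Nodes u₀,…,u₄ = 0, 0.75, 1.5, 2.25, 3.
f(u) = u³ - 3u² - u - 1: f₀=-1, f₁=-3.015625, f₂=-5.875, f₃=-7.046875, f₄=-4.
(h/2)·[f₀ + 2f₁ + 2f₂ + 2f₃ + f₄] = 0.375·(-36.875) = -13.828125.

-13.828125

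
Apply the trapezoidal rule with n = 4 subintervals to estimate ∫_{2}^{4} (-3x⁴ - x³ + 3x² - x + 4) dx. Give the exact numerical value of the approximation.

h = (4 − 2)/4 = 0.5.
Nodes x₀,…,x₄ = 2, 2.5, 3, 3.5, 4.
f(x) = -3x⁴ - x³ + 3x² - x + 4: f₀=-42, f₁=-112.5625, f₂=-242, f₃=-455.8125, f₄=-784.
(h/2)·[f₀ + 2f₁ + 2f₂ + 2f₃ + f₄] = 0.25·(-2446.75) = -611.6875.

-611.6875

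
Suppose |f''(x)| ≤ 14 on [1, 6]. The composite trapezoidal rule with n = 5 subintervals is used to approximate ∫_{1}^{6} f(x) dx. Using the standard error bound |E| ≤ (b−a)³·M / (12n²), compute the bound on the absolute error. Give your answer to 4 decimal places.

|E| ≤ (5)³·14 / (12·5²) = 1750/300 = 5.8333.

5.8333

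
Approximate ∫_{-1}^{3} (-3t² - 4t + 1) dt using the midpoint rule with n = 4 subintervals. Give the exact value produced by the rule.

h = (3 − (-1))/4 = 1.
Midpoints m₁,…,m₄ = -0.5, 0.5, 1.5, 2.5.
f(m₁)=2.25, f(m₂)=-1.75, f(m₃)=-11.75, f(m₄)=-27.75.
h·[f(m₁) + f(m₂) + f(m₃) + f(m₄)] = 1·(-39) = -39.

-39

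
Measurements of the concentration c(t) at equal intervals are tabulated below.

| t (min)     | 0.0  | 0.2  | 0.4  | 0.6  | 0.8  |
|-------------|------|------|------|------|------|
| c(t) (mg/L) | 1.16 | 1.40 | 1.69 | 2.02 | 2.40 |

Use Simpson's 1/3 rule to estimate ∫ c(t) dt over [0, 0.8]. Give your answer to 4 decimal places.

1.3747

h = 0.2, n = 4.
(h/3)·[y₀ + 4y₁ + 2y₂ + 4y₃ + y₄] = 0.066667·(20.62) = 1.3747.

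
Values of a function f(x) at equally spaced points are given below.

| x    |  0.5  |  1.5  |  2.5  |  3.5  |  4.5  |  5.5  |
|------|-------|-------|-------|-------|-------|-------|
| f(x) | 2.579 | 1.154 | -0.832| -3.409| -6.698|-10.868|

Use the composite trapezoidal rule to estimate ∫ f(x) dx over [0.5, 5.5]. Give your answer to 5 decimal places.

-13.92950

h = 1, n = 5.
(h/2)·[y₀ + 2y₁ + 2y₂ + 2y₃ + 2y₄ + y₅] = 0.5·(-27.859) = -13.92950.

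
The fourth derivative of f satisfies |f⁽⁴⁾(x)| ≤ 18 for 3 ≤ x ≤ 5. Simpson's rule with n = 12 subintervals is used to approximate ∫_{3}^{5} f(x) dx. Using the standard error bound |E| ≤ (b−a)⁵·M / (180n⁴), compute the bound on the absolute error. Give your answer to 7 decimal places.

|E| ≤ (2)⁵·18 / (180·12⁴) = 576/3732480 = 0.0001543.

0.0001543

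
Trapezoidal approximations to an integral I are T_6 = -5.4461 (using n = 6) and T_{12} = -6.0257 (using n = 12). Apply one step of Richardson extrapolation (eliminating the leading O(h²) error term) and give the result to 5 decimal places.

R = (4·T_{12} − T_6) / 3 = (4·(-6.0257) − (-5.4461))/3 = (-18.6567)/3 = -6.21890.

-6.21890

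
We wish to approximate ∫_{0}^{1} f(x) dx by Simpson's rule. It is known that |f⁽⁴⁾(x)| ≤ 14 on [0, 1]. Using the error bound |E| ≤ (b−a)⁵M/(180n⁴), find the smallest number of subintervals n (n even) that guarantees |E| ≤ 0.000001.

Need 14/(180n⁴) ≤ 0.000001.
n⁴ ≥ 14/(180·0.000001) = 77777.8 ⇒ n ≥ 16.6999, so the smallest even n is 18. (n must be even for Simpson's rule.)

18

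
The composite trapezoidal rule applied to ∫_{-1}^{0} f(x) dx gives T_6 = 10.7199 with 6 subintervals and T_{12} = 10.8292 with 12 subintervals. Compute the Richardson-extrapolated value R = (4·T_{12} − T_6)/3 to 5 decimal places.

10.86563

R = (4·T_{12} − T_6) / 3 = (4·10.8292 − 10.7199)/3 = (32.5969)/3 = 10.86563.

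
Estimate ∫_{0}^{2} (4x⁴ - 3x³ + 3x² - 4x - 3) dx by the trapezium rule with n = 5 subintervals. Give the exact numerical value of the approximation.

h = (2 − 0)/5 = 0.4.
Nodes x₀,…,x₅ = 0, 0.4, 0.8, 1.2, 1.6, 2.
f(x) = 4x⁴ - 3x³ + 3x² - 4x - 3: f₀=-3, f₁=-4.2096, f₂=-4.1776, f₃=-0.3696, f₄=12.2064, f₅=41.
(h/2)·[f₀ + 2f₁ + 2f₂ + 2f₃ + 2f₄ + f₅] = 0.2·(44.8992) = 8.97984.

8.97984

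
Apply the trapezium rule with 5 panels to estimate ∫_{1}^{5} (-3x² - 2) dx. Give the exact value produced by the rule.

h = (5 − 1)/5 = 0.8.
Nodes x₀,…,x₅ = 1, 1.8, 2.6, 3.4, 4.2, 5.
f(x) = -3x² - 2: f₀=-5, f₁=-11.72, f₂=-22.28, f₃=-36.68, f₄=-54.92, f₅=-77.
(h/2)·[f₀ + 2f₁ + 2f₂ + 2f₃ + 2f₄ + f₅] = 0.4·(-333.2) = -133.28.

-133.28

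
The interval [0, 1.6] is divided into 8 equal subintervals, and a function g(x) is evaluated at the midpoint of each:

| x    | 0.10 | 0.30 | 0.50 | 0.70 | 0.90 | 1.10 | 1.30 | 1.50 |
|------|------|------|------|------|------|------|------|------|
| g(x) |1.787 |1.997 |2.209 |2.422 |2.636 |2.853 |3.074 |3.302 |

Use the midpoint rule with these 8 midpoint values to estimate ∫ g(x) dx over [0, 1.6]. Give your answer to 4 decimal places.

4.0560

h = 0.2, n = 8.
h·[y(m₁) + y(m₂) + y(m₃) + y(m₄) + y(m₅) + y(m₆) + y(m₇) + y(m₈)] = 0.2·(20.280) = 4.0560.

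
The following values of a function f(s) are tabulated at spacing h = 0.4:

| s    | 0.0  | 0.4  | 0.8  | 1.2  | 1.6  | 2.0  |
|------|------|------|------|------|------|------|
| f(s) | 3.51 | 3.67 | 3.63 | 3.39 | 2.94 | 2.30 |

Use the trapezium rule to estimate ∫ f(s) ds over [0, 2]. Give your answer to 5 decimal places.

h = 0.4, n = 5.
(h/2)·[y₀ + 2y₁ + 2y₂ + 2y₃ + 2y₄ + y₅] = 0.2·(33.07) = 6.61400.

6.61400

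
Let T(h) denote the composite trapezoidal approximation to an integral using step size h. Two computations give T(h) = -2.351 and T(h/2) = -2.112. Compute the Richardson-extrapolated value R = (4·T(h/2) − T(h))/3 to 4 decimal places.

-2.0323

R = (4·T(h/2) − T(h)) / 3 = (4·(-2.112) − (-2.351))/3 = (-6.097)/3 = -2.0323.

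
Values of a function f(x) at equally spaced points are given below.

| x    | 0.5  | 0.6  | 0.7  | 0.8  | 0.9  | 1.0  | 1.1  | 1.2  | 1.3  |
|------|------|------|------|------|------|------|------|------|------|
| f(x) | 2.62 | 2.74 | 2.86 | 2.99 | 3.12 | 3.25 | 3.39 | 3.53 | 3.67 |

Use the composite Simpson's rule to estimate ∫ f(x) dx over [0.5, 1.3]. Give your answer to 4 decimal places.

h = 0.1, n = 8.
(h/3)·[y₀ + 4y₁ + 2y₂ + 4y₃ + 2y₄ + 4y₅ + 2y₆ + 4y₇ + y₈] = 0.033333·(75.07) = 2.5023.

2.5023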